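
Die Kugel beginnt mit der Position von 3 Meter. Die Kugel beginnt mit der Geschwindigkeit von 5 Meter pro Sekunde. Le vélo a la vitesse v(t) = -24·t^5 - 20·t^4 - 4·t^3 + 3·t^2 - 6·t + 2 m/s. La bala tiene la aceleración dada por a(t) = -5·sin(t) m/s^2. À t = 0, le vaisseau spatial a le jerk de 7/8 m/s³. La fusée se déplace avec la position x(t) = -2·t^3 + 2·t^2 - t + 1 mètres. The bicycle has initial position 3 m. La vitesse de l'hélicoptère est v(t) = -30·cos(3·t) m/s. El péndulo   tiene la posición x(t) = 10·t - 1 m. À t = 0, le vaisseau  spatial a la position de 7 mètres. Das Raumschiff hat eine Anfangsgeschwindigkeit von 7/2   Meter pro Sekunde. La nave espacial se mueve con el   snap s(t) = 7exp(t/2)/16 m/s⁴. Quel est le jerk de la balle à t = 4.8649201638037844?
En partant de l'accélération a(t) = -5·sin(t), nous prenons 1 dérivée. La dérivée de l'accélération donne le jerk: j(t) = -5·cos(t). En utilisant j(t) = -5·cos(t) et en substituant t = 4.8649201638037844, nous trouvons j = -0.759702060211606.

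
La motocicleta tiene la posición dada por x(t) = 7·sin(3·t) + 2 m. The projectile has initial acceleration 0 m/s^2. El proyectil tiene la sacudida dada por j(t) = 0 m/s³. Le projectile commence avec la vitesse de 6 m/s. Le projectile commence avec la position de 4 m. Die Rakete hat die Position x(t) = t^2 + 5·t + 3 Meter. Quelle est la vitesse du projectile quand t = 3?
Pour résoudre ceci, nous devons prendre 2 intégrales de notre équation du jerk j(t) = 0. En intégrant le jerk et en utilisant la condition initiale a(0) = 0, nous obtenons a(t) = 0. L'intégrale de l'accélération, avec v(0) = 6, donne la vitesse: v(t) = 6. De l'équation de la vitesse v(t) = 6, nous substituons t = 3 pour obtenir v = 6.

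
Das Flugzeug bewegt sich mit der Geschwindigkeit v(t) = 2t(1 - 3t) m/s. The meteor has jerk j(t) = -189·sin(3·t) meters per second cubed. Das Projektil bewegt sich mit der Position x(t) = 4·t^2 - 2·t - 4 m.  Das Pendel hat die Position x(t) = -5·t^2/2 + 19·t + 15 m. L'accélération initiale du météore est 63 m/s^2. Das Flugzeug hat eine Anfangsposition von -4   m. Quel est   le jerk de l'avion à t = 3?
En partant de la vitesse v(t) = 2·t·(1 - 3·t), nous prenons 2 dérivées. En prenant d/dt de v(t), nous trouvons a(t) = 2 - 12·t. La dérivée de l'accélération donne le jerk: j(t) = -12. En utilisant j(t) = -12 et en substituant t = 3, nous trouvons j = -12.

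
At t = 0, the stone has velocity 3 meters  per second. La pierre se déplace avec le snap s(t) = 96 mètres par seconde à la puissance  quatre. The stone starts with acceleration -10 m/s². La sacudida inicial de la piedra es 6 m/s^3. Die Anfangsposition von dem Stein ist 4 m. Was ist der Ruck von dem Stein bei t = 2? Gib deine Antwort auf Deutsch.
Wir müssen unsere Gleichung für den Snap s(t) = 96 1-mal integrieren. Mit ∫s(t)dt und Anwendung von j(0) = 6, finden wir j(t) = 96·t + 6. Aus der Gleichung für den Ruck j(t) = 96·t + 6, setzen wir t = 2 ein und erhalten j = 198.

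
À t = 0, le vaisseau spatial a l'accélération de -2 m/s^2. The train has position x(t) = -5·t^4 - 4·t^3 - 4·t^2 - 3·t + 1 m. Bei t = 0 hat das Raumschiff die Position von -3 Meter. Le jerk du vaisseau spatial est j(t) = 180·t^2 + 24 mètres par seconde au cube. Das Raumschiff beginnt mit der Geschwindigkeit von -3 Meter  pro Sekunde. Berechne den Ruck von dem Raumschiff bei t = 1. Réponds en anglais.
We have jerk j(t) = 180·t^2 + 24. Substituting t = 1: j(1) = 204.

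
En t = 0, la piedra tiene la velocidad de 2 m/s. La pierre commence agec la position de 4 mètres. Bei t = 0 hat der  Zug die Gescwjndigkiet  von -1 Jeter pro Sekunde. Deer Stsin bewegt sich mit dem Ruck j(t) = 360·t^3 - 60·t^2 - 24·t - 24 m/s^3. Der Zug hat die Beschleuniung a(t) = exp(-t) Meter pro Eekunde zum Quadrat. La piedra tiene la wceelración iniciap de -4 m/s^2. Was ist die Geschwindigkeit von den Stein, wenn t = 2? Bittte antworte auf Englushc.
We need to integrate our jerk equation j(t) = 360·t^3 - 60·t^2 - 24·t - 24 2 times. Integrating jerk and using the initial condition a(0) = -4, we get a(t) = 90·t^4 - 20·t^3 - 12·t^2 - 24·t - 4. Finding the antiderivative of a(t) and using v(0) = 2: v(t) = 18·t^5 - 5·t^4 - 4·t^3 - 12·t^2 - 4·t + 2. From the given velocity equation v(t) = 18·t^5 - 5·t^4 - 4·t^3 - 12·t^2 - 4·t + 2, we substitute t = 2 to get v = 410.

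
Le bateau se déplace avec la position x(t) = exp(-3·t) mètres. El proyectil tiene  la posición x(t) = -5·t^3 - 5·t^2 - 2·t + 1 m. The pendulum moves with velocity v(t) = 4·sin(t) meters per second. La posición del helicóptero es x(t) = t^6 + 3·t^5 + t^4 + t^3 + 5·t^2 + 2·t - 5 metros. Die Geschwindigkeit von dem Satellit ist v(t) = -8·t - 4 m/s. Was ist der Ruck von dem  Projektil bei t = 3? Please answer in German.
Um dies zu lösen, müssen wir 3 Ableitungen unserer Gleichung für die Position x(t) = -5·t^3 - 5·t^2 - 2·t + 1 nehmen. Durch Ableiten von der Position erhalten wir die Geschwindigkeit: v(t) = -15·t^2 - 10·t - 2. Die Ableitung von der Geschwindigkeit ergibt die Beschleunigung: a(t) = -30·t - 10. Die Ableitung von der Beschleunigung ergibt den Ruck: j(t) = -30. Aus der Gleichung für den Ruck j(t) = -30, setzen wir t = 3 ein und erhalten j = -30.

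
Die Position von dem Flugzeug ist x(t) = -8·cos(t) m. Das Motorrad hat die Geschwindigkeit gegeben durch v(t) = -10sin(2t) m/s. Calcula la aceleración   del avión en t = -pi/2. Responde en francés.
En partant de la position x(t) = -8·cos(t), nous prenons 2 dérivées. En prenant d/dt de x(t), nous trouvons v(t) = 8·sin(t). En prenant d/dt de v(t), nous trouvons a(t) = 8·cos(t). En utilisant a(t) = 8·cos(t) et en substituant t = -pi/2, nous trouvons a = 0.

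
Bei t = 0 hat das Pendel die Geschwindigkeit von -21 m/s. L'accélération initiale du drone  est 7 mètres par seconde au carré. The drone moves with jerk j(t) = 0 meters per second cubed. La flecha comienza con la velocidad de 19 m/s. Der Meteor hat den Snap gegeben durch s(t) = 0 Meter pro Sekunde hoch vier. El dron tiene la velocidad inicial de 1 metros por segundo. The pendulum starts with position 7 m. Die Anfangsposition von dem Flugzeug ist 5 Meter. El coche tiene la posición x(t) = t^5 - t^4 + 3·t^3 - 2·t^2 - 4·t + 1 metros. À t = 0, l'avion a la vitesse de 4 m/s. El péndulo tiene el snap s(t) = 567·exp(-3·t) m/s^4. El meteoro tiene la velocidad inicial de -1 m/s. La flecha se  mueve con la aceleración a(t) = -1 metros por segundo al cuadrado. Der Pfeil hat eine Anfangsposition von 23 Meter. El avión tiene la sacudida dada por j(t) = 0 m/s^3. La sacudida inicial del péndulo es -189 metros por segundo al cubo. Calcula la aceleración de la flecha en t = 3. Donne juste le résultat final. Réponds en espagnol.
En t = 3, a = -1.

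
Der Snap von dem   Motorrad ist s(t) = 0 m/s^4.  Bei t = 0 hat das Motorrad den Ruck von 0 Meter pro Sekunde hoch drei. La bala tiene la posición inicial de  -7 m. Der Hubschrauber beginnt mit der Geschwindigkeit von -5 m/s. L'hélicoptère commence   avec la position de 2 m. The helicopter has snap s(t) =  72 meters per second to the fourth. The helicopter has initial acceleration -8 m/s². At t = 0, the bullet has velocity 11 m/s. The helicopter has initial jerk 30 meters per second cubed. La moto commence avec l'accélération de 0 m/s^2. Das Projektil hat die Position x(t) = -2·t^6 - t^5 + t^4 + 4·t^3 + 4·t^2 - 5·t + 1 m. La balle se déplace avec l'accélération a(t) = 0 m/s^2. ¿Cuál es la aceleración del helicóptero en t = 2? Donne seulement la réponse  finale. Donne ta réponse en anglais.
The acceleration at t = 2 is a = 196.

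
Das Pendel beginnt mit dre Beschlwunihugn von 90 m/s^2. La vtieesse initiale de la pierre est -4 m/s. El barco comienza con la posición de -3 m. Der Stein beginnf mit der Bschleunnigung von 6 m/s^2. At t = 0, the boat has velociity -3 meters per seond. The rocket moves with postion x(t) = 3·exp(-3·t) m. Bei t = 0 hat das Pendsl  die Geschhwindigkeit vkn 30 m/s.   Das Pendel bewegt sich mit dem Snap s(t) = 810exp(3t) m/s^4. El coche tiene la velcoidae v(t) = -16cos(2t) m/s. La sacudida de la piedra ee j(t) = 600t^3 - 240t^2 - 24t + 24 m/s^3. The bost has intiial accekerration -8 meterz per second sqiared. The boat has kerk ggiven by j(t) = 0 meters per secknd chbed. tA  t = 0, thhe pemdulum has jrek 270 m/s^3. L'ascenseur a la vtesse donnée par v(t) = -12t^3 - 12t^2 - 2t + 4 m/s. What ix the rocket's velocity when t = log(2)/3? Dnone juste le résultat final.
The answer is -9/2.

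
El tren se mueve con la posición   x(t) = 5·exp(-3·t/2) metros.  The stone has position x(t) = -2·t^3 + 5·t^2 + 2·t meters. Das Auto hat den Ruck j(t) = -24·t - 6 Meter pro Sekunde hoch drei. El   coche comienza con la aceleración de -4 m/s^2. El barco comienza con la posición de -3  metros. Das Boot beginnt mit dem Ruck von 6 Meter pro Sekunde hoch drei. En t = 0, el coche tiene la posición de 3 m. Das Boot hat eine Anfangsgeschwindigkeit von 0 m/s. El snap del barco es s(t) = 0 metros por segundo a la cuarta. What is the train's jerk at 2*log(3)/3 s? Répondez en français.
Nous devons dériver notre équation de la position x(t) = 5·exp(-3·t/2) 3 fois. En dérivant la position, nous obtenons la vitesse: v(t) = -15·exp(-3·t/2)/2. En dérivant la vitesse, nous obtenons l'accélération: a(t) = 45·exp(-3·t/2)/4. En prenant d/dt de a(t), nous trouvons j(t) = -135·exp(-3·t/2)/8. En utilisant j(t) = -135·exp(-3·t/2)/8 et en substituant t = 2*log(3)/3, nous trouvons j = -45/8.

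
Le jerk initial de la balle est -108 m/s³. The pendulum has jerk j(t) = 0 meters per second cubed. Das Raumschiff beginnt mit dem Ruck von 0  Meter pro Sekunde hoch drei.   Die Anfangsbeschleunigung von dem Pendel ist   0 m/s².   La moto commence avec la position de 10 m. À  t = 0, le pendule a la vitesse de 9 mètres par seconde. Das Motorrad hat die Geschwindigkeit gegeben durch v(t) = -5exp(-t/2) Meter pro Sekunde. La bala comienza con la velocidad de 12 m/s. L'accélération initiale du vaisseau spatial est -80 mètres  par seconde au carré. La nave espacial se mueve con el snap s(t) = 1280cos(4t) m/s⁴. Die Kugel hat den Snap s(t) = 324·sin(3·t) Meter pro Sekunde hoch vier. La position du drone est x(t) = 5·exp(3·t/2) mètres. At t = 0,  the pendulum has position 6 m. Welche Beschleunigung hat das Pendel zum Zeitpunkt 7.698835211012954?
Ausgehend von dem Ruck j(t) = 0, nehmen wir 1 Integral. Mit ∫j(t)dt und Anwendung von a(0) = 0, finden wir a(t) = 0. Wir haben die Beschleunigung a(t) = 0. Durch Einsetzen von t = 7.698835211012954: a(7.698835211012954) = 0.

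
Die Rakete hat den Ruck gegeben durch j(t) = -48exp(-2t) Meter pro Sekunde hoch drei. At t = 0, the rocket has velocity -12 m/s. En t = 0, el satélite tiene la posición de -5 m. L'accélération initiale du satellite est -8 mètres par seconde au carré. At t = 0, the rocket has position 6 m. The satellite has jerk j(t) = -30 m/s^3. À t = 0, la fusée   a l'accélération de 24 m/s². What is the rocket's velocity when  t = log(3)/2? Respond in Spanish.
Necesitamos integrar nuestra ecuación de la sacudida j(t) = -48·exp(-2·t) 2 veces. Tomando ∫j(t)dt y aplicando a(0) = 24, encontramos a(t) = 24·exp(-2·t). Integrando la aceleración y usando la condición inicial v(0) = -12, obtenemos v(t) = -12·exp(-2·t). De la ecuación de la velocidad v(t) = -12·exp(-2·t), sustituimos t = log(3)/2 para obtener v = -4.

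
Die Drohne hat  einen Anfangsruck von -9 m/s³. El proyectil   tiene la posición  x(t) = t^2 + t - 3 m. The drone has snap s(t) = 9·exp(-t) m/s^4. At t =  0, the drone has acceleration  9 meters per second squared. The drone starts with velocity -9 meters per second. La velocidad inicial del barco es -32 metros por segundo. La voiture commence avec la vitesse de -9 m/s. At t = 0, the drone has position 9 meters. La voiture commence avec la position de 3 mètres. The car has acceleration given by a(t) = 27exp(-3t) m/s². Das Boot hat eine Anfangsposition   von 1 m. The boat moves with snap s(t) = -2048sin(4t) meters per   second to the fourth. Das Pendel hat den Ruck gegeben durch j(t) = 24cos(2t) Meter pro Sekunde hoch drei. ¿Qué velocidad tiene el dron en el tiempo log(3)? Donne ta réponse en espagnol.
Para resolver esto, necesitamos tomar 3 integrales de nuestra ecuación del snap s(t) = 9·exp(-t). La antiderivada del snap es la sacudida. Usando j(0) = -9, obtenemos j(t) = -9·exp(-t). Integrando la sacudida y usando la condición inicial a(0) = 9, obtenemos a(t) = 9·exp(-t). La integral de la aceleración, con v(0) = -9, da la velocidad: v(t) = -9·exp(-t). Usando v(t) = -9·exp(-t) y sustituyendo t = log(3), encontramos v = -3.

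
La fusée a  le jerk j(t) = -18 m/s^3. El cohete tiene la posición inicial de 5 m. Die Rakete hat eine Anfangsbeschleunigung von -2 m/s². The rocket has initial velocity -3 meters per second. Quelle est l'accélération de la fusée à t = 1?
Nous devons intégrer notre équation du jerk j(t) = -18 1 fois. En prenant ∫j(t)dt et en appliquant a(0) = -2, nous trouvons a(t) = -18·t - 2. De l'équation de l'accélération a(t) = -18·t - 2, nous substituons t = 1 pour obtenir a = -20.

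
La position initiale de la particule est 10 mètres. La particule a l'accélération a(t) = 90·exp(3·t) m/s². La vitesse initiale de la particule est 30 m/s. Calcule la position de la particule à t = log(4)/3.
Pour résoudre ceci, nous devons prendre 2 intégrales de notre équation de l'accélération a(t) = 90·exp(3·t). La primitive de l'accélération est la vitesse. En utilisant v(0) = 30, nous obtenons v(t) = 30·exp(3·t). La primitive de la vitesse est la position. En utilisant x(0) = 10, nous obtenons x(t) = 10·exp(3·t). Nous avons la position x(t) = 10·exp(3·t). En substituant t = log(4)/3: x(log(4)/3) = 40.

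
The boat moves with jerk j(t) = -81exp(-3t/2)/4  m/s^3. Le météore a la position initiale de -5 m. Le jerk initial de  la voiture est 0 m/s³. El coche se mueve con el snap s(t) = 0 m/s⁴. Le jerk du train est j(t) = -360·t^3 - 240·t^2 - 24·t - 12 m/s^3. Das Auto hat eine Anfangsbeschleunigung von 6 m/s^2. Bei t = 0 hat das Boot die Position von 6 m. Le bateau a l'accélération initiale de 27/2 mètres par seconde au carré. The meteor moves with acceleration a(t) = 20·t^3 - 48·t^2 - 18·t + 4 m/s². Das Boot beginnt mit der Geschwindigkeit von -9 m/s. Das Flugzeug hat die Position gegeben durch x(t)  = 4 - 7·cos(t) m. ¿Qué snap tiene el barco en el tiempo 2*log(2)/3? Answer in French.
Nous devons dériver notre équation du jerk j(t) = -81·exp(-3·t/2)/4 1 fois. En prenant d/dt de j(t), nous trouvons s(t) = 243·exp(-3·t/2)/8. De l'équation du snap s(t) = 243·exp(-3·t/2)/8, nous substituons t = 2*log(2)/3 pour obtenir s = 243/16.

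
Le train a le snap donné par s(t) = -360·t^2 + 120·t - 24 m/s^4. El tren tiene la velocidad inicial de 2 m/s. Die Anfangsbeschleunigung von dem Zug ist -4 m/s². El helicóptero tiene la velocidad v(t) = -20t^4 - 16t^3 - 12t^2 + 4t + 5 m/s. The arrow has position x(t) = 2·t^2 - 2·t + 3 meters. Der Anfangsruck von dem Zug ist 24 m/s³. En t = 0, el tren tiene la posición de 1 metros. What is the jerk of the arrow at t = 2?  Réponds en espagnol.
Debemos derivar nuestra ecuación de la posición x(t) = 2·t^2 - 2·t + 3 3 veces. Tomando d/dt de x(t), encontramos v(t) = 4·t - 2. Tomando d/dt de v(t), encontramos a(t) = 4. La derivada de la aceleración da la sacudida: j(t) = 0. Usando j(t) = 0 y sustituyendo t = 2, encontramos j = 0.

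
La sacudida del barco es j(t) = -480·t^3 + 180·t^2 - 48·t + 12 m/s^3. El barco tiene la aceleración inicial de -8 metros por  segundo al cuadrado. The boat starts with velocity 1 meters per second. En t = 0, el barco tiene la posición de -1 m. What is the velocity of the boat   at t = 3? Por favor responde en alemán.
Um dies zu lösen, müssen wir 2 Integrale unserer Gleichung für den Ruck j(t) = -480·t^3 + 180·t^2 - 48·t + 12 finden. Die Stammfunktion von dem Ruck ist die Beschleunigung. Mit a(0) = -8 erhalten wir a(t) = -120·t^4 + 60·t^3 - 24·t^2 + 12·t - 8. Mit ∫a(t)dt und Anwendung von v(0) = 1, finden wir v(t) = -24·t^5 + 15·t^4 - 8·t^3 + 6·t^2 - 8·t + 1. Wir haben die Geschwindigkeit v(t) = -24·t^5 + 15·t^4 - 8·t^3 + 6·t^2 - 8·t + 1. Durch Einsetzen von t = 3: v(3) = -4802.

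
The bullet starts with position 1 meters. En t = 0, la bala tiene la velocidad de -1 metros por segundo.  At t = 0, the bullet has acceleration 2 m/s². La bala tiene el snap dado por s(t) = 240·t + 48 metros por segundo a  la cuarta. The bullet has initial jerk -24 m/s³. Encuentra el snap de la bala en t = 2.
Tenemos el snap s(t) = 240·t + 48. Sustituyendo t = 2: s(2) = 528.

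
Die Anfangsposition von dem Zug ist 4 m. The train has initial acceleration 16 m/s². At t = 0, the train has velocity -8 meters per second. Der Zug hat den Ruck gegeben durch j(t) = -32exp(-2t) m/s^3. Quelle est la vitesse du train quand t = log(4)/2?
Nous devons trouver l'intégrale de notre équation du jerk j(t) = -32·exp(-2·t) 2 fois. En intégrant le jerk et en utilisant la condition initiale a(0) = 16, nous obtenons a(t) = 16·exp(-2·t). L'intégrale de l'accélération, avec v(0) = -8, donne la vitesse: v(t) = -8·exp(-2·t). En utilisant v(t) = -8·exp(-2·t) et en substituant t = log(4)/2, nous trouvons v = -2.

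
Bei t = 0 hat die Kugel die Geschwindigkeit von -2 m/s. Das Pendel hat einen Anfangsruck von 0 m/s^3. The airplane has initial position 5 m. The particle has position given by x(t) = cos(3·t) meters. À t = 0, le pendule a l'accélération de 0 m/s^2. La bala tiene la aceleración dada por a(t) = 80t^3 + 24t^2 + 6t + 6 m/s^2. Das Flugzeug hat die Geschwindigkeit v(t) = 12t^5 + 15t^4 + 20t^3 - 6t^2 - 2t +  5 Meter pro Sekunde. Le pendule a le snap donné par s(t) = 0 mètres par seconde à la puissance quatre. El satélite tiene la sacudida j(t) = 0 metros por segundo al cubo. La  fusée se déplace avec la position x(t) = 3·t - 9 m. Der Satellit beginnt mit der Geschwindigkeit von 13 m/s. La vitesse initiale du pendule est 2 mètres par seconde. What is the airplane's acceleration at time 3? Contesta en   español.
Debemos derivar nuestra ecuación de la velocidad v(t) = 12·t^5 + 15·t^4 + 20·t^3 - 6·t^2 - 2·t + 5 1 vez. La derivada de la velocidad da la aceleración: a(t) = 60·t^4 + 60·t^3 + 60·t^2 - 12·t - 2. De la ecuación de la aceleración a(t) = 60·t^4 + 60·t^3 + 60·t^2 - 12·t - 2, sustituimos t = 3 para obtener a = 6982.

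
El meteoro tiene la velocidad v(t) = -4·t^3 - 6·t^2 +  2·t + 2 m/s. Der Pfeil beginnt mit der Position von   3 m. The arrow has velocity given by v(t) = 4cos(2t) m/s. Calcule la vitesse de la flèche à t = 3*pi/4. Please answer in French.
En utilisant v(t) = 4·cos(2·t) et en substituant t = 3*pi/4, nous trouvons v = 0.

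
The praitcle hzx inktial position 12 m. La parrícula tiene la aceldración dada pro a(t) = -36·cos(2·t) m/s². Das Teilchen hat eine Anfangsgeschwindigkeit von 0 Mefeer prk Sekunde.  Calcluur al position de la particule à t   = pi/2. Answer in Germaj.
Wir müssen die Stammfunktion unserer Gleichung für die Beschleunigung a(t) = -36·cos(2·t) 2-mal finden. Durch Integration von der Beschleunigung und Verwendung der Anfangsbedingung v(0) = 0, erhalten wir v(t) = -18·sin(2·t). Die Stammfunktion von der Geschwindigkeit ist die Position. Mit x(0) = 12 erhalten wir x(t) = 9·cos(2·t) + 3. Mit x(t) = 9·cos(2·t) + 3 und Einsetzen von t = pi/2, finden wir x = -6.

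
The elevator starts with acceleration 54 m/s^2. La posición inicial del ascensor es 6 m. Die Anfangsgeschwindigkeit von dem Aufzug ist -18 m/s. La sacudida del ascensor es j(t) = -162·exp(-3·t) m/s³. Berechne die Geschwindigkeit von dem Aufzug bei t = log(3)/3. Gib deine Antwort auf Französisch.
Pour résoudre ceci, nous devons prendre 2 primitives de notre équation du jerk j(t) = -162·exp(-3·t). En prenant ∫j(t)dt et en appliquant a(0) = 54, nous trouvons a(t) = 54·exp(-3·t). En intégrant l'accélération et en utilisant la condition initiale v(0) = -18, nous obtenons v(t) = -18·exp(-3·t). En utilisant v(t) = -18·exp(-3·t) et en substituant t = log(3)/3, nous trouvons v = -6.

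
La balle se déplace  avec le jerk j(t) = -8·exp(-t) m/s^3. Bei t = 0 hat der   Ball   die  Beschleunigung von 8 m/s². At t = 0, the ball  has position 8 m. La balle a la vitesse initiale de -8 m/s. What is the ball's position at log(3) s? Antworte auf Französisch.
Nous devons intégrer notre équation du jerk j(t) = -8·exp(-t) 3 fois. La primitive du jerk est l'accélération. En utilisant a(0) = 8, nous obtenons a(t) = 8·exp(-t). La primitive de l'accélération, avec v(0) = -8, donne la vitesse: v(t) = -8·exp(-t). La primitive de la vitesse, avec x(0) = 8, donne la position: x(t) = 8·exp(-t). En utilisant x(t) = 8·exp(-t) et en substituant t = log(3), nous trouvons x = 8/3.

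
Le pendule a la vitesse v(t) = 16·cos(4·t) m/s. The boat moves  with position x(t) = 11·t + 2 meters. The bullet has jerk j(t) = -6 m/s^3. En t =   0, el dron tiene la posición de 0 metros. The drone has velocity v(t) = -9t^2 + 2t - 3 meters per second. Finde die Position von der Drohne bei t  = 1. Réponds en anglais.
We need to integrate our velocity equation v(t) = -9·t^2 + 2·t - 3 1 time. Taking ∫v(t)dt and applying x(0) = 0, we find x(t) = -3·t^3 + t^2 - 3·t. Using x(t) = -3·t^3 + t^2 - 3·t and substituting t = 1, we find x = -5.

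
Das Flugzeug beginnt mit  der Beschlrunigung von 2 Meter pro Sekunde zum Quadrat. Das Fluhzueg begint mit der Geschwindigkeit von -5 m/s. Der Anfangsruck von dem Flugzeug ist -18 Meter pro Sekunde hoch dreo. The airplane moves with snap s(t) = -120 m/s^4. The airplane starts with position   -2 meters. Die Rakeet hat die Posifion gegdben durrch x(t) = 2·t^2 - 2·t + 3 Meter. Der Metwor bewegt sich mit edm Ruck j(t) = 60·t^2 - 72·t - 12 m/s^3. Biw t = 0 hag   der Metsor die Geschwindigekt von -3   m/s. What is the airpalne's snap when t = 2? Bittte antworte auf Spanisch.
Tenemos el snap s(t) = -120. Sustituyendo t = 2: s(2) = -120.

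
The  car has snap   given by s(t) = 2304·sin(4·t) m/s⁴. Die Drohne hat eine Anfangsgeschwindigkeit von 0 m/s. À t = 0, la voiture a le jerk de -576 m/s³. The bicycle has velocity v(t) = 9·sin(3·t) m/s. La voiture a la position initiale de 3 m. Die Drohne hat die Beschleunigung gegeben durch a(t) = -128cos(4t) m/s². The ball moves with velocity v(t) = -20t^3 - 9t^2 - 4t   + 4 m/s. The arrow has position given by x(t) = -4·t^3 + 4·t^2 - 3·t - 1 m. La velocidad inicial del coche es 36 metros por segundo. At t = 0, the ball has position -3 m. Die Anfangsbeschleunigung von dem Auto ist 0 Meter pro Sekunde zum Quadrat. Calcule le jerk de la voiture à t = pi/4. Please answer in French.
En partant du snap s(t) = 2304·sin(4·t), nous prenons 1 intégrale. En prenant ∫s(t)dt et en appliquant j(0) = -576, nous trouvons j(t) = -576·cos(4·t). En utilisant j(t) = -576·cos(4·t) et en substituant t = pi/4, nous trouvons j = 576.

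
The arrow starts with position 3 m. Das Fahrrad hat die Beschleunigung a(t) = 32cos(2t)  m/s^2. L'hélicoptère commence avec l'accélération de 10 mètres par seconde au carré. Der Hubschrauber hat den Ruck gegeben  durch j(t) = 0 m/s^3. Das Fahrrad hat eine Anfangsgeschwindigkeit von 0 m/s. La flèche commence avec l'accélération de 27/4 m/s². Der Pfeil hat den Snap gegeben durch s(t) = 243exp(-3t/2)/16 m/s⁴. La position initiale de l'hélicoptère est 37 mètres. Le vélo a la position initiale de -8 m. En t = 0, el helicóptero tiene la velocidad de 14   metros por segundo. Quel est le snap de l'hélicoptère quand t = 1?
En partant du jerk j(t) = 0, nous prenons 1 dérivée. La dérivée du jerk donne le snap: s(t) = 0. Nous avons le snap s(t) = 0. En substituant t = 1: s(1) = 0.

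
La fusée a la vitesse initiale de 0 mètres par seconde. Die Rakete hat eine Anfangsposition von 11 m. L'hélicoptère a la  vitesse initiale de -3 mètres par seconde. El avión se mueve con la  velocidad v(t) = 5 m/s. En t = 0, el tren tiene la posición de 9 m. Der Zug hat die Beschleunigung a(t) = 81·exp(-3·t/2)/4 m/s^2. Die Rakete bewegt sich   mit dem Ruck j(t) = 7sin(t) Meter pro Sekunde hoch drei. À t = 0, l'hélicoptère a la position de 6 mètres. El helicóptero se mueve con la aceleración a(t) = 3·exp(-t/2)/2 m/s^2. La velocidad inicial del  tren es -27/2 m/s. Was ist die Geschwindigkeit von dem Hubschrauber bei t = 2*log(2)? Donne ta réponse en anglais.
To solve this, we need to take 1 integral of our acceleration equation a(t) = 3·exp(-t/2)/2. Taking ∫a(t)dt and applying v(0) = -3, we find v(t) = -3·exp(-t/2). Using v(t) = -3·exp(-t/2) and substituting t = 2*log(2), we find v = -3/2.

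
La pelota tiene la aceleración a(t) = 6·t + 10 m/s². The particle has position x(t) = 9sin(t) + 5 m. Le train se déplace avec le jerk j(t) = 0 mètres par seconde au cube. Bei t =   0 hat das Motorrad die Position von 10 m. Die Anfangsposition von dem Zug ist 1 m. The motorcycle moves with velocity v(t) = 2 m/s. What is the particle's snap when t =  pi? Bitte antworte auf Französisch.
Nous devons dériver notre équation de la position x(t) = 9·sin(t) + 5 4 fois. La dérivée de la position donne la vitesse: v(t) = 9·cos(t). En prenant d/dt de v(t), nous trouvons a(t) = -9·sin(t). La dérivée de l'accélération donne le jerk: j(t) = -9·cos(t). En prenant d/dt de j(t), nous trouvons s(t) = 9·sin(t). En utilisant s(t) = 9·sin(t) et en substituant t = pi, nous trouvons s = 0.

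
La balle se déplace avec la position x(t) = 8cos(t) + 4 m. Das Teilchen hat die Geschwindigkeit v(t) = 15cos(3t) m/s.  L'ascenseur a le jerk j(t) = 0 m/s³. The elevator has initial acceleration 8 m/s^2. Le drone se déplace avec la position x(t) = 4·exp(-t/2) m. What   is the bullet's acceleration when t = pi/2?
Starting from position x(t) = 8·cos(t) + 4, we take 2 derivatives. Differentiating position, we get velocity: v(t) = -8·sin(t). Differentiating velocity, we get acceleration: a(t) = -8·cos(t). From the given acceleration equation a(t) = -8·cos(t), we substitute t = pi/2 to get a = 0.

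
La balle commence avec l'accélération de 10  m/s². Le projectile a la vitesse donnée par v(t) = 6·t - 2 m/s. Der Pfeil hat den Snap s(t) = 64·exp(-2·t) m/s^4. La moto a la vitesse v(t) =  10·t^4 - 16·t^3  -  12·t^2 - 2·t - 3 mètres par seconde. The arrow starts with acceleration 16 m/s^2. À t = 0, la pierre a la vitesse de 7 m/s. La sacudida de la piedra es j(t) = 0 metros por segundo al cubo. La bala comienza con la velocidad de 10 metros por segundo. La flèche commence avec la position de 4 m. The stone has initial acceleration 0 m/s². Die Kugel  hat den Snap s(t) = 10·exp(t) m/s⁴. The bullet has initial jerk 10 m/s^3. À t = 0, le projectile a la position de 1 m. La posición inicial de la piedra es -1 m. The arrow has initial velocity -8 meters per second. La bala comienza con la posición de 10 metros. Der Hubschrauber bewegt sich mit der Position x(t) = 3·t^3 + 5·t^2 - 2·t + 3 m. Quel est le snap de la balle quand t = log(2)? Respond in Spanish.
Usando s(t) = 10·exp(t) y sustituyendo t = log(2), encontramos s = 20.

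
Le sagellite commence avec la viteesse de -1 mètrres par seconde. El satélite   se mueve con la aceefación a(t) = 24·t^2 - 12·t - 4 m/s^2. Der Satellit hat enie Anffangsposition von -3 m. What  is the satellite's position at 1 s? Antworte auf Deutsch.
Um dies zu lösen, müssen wir 2 Integrale unserer Gleichung für die Beschleunigung a(t) = 24·t^2 - 12·t - 4 finden. Das Integral von der Beschleunigung ist die Geschwindigkeit. Mit v(0) = -1 erhalten wir v(t) = 8·t^3 - 6·t^2 - 4·t - 1. Das Integral von der Geschwindigkeit ist die Position. Mit x(0) = -3 erhalten wir x(t) = 2·t^4 - 2·t^3 - 2·t^2 - t - 3. Wir haben die Position x(t) = 2·t^4 - 2·t^3 - 2·t^2 - t - 3. Durch Einsetzen von t = 1: x(1) = -6.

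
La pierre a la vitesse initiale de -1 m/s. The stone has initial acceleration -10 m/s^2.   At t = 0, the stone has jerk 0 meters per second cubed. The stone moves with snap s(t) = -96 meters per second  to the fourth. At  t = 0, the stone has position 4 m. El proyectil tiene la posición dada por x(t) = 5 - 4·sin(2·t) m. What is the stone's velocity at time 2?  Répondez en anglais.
We need to integrate our snap equation s(t) = -96 3 times. The antiderivative of snap, with j(0) = 0, gives jerk: j(t) = -96·t. Integrating jerk and using the initial condition a(0) = -10, we get a(t) = -48·t^2 - 10. Taking ∫a(t)dt and applying v(0) = -1, we find v(t) = -16·t^3 - 10·t - 1. We have velocity v(t) = -16·t^3 - 10·t - 1. Substituting t = 2: v(2) = -149.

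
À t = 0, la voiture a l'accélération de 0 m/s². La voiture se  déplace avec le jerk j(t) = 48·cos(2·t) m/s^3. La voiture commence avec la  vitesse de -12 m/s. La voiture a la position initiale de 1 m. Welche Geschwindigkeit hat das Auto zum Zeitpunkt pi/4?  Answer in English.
We must find the antiderivative of our jerk equation j(t) = 48·cos(2·t) 2 times. Integrating jerk and using the initial condition a(0) = 0, we get a(t) = 24·sin(2·t). Integrating acceleration and using the initial condition v(0) = -12, we get v(t) = -12·cos(2·t). We have velocity v(t) = -12·cos(2·t). Substituting t = pi/4: v(pi/4) = 0.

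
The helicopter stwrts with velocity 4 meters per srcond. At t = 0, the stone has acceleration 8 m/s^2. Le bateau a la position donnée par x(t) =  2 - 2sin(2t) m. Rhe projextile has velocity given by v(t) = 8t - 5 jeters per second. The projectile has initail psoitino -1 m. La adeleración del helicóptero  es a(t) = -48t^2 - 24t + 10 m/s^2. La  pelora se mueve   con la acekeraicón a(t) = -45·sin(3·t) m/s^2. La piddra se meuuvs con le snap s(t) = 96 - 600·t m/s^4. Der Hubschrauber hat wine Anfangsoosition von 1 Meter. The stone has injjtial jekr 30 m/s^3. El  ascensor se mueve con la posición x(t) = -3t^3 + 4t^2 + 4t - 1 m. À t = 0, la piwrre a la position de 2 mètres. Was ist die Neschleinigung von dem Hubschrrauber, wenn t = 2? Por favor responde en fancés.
En utilisant a(t) = -48·t^2 - 24·t + 10 et en substituant t = 2, nous trouvons a = -230.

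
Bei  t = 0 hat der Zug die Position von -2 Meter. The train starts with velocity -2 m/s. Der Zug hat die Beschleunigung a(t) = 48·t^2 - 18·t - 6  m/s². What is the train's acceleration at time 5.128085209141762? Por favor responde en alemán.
Wir haben die Beschleunigung a(t) = 48·t^2 - 18·t - 6. Durch Einsetzen von t = 5.128085209141762: a(5.128085209141762) = 1163.96284602194.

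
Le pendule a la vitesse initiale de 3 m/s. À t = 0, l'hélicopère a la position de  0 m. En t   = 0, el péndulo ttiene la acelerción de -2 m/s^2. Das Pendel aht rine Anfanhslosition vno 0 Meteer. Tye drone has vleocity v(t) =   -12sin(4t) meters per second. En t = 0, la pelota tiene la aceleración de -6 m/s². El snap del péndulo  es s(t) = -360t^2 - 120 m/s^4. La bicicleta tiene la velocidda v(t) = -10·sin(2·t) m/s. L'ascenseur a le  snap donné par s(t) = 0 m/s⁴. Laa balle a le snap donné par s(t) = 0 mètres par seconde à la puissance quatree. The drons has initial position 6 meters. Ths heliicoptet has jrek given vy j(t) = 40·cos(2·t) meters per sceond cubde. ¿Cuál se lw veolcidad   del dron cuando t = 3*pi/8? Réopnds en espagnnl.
Tenemos la velocidad v(t) = -12·sin(4·t). Sustituyendo t = 3*pi/8: v(3*pi/8) = 12.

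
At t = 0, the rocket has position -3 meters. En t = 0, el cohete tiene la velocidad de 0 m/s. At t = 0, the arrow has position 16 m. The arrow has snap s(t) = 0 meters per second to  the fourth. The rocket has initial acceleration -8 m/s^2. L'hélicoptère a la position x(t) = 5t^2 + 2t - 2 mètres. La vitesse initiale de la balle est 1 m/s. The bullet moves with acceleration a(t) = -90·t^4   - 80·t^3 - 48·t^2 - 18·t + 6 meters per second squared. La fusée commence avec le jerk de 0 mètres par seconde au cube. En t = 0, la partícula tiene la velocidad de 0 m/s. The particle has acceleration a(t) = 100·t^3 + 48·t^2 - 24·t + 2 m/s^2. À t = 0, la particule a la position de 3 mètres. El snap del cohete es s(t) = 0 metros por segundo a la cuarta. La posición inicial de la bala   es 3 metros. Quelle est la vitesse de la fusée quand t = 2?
Nous devons intégrer notre équation du snap s(t) = 0 3 fois. En intégrant le snap et en utilisant la condition initiale j(0) = 0, nous obtenons j(t) = 0. L'intégrale du jerk est l'accélération. En utilisant a(0) = -8, nous obtenons a(t) = -8. En prenant ∫a(t)dt et en appliquant v(0) = 0, nous trouvons v(t) = -8·t. Nous avons la vitesse v(t) = -8·t. En substituant t = 2: v(2) = -16.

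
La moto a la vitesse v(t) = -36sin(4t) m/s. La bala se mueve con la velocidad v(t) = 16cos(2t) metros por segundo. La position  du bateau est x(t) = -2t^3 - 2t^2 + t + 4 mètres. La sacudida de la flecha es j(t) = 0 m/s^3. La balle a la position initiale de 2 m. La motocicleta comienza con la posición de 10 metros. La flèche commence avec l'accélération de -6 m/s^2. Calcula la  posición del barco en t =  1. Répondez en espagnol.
De la ecuación de la posición x(t) = -2·t^3 - 2·t^2 + t + 4, sustituimos t = 1 para obtener x = 1.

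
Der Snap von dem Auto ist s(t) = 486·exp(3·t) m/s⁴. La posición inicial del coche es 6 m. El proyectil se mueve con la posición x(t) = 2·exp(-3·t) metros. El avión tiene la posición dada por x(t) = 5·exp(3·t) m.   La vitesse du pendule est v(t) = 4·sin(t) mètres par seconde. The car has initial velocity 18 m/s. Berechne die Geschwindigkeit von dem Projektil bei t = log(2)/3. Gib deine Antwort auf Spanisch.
Debemos derivar nuestra ecuación de la posición x(t) = 2·exp(-3·t) 1 vez. Derivando la posición, obtenemos la velocidad: v(t) = -6·exp(-3·t). De la ecuación de la velocidad v(t) = -6·exp(-3·t), sustituimos t = log(2)/3 para obtener v = -3.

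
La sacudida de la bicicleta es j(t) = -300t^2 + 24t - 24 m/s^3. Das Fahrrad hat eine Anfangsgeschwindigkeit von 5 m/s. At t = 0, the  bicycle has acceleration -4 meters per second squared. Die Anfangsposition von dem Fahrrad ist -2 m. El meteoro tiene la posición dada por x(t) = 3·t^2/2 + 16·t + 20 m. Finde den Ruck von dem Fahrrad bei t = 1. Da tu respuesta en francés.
De l'équation du jerk j(t) = -300·t^2 + 24·t - 24, nous substituons t = 1 pour obtenir j = -300.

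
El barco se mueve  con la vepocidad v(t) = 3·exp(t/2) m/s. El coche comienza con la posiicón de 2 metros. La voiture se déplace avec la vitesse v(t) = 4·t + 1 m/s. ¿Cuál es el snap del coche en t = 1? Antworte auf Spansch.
Partiendo de la velocidad v(t) = 4·t + 1, tomamos 3 derivadas. Tomando d/dt de v(t), encontramos a(t) = 4. Tomando d/dt de a(t), encontramos j(t) = 0. Derivando la sacudida, obtenemos el snap: s(t) = 0. De la ecuación del snap s(t) = 0, sustituimos t = 1 para obtener s = 0.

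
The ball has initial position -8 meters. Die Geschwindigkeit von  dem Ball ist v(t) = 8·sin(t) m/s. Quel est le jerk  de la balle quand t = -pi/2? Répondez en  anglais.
Starting from velocity v(t) = 8·sin(t), we take 2 derivatives. The derivative of velocity gives acceleration: a(t) = 8·cos(t). Taking d/dt of a(t), we find j(t) = -8·sin(t). Using j(t) = -8·sin(t) and substituting t = -pi/2, we find j = 8.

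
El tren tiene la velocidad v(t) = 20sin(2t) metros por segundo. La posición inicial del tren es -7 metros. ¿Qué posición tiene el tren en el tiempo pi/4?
Debemos encontrar la integral de nuestra ecuación de la velocidad v(t) = 20·sin(2·t) 1 vez. La antiderivada de la velocidad es la posición. Usando x(0) = -7, obtenemos x(t) = 3 - 10·cos(2·t). Tenemos la posición x(t) = 3 - 10·cos(2·t). Sustituyendo t = pi/4: x(pi/4) = 3.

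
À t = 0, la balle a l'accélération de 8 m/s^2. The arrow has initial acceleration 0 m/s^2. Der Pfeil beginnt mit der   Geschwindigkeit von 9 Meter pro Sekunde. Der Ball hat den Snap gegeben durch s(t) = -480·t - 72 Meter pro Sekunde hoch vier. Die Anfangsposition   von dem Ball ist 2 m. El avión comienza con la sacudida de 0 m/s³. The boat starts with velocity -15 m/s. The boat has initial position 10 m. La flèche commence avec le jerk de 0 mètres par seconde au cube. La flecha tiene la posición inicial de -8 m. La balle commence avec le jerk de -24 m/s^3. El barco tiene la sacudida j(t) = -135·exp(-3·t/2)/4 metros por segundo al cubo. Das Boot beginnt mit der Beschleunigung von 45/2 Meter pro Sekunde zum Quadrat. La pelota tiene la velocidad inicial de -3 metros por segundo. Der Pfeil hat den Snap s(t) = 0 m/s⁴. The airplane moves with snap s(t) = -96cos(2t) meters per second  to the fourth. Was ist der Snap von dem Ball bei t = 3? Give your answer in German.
Aus der Gleichung für den Snap s(t) = -480·t - 72, setzen wir t = 3 ein und erhalten s = -1512.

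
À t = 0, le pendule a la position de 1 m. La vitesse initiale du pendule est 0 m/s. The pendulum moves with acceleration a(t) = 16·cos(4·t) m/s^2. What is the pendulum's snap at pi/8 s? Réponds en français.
Pour résoudre ceci, nous devons prendre 2 dérivées de notre équation de l'accélération a(t) = 16·cos(4·t). En prenant d/dt de a(t), nous trouvons j(t) = -64·sin(4·t). En prenant d/dt de j(t), nous trouvons s(t) = -256·cos(4·t). En utilisant s(t) = -256·cos(4·t) et en substituant t = pi/8, nous trouvons s = 0.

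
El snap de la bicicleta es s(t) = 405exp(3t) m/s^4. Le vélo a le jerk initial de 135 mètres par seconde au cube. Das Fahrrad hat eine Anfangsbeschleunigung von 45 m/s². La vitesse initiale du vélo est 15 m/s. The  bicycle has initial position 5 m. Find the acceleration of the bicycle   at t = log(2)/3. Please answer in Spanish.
Para resolver esto, necesitamos tomar 2 antiderivadas de nuestra ecuación del snap s(t) = 405·exp(3·t). Tomando ∫s(t)dt y aplicando j(0) = 135, encontramos j(t) = 135·exp(3·t). La antiderivada de la sacudida, con a(0) = 45, da la aceleración: a(t) = 45·exp(3·t). Tenemos la aceleración a(t) = 45·exp(3·t). Sustituyendo t = log(2)/3: a(log(2)/3) = 90.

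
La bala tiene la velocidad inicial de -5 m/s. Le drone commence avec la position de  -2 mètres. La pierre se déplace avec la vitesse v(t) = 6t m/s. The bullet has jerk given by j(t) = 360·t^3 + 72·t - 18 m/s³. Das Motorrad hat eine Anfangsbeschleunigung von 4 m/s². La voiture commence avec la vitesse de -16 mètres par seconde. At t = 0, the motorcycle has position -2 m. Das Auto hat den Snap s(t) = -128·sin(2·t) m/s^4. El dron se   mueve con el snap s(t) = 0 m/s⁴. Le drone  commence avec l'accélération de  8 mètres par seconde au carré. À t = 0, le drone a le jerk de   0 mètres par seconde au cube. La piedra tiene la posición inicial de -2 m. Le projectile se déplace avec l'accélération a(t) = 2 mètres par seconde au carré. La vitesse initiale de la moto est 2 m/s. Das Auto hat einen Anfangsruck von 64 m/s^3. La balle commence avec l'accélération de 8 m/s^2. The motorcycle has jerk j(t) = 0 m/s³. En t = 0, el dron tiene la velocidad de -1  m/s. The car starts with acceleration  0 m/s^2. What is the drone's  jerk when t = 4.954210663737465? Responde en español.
Necesitamos integrar nuestra ecuación del snap s(t) = 0 1 vez. La integral del snap, con j(0) = 0, da la sacudida: j(t) = 0. De la ecuación de la sacudida j(t) = 0, sustituimos t = 4.954210663737465 para obtener j = 0.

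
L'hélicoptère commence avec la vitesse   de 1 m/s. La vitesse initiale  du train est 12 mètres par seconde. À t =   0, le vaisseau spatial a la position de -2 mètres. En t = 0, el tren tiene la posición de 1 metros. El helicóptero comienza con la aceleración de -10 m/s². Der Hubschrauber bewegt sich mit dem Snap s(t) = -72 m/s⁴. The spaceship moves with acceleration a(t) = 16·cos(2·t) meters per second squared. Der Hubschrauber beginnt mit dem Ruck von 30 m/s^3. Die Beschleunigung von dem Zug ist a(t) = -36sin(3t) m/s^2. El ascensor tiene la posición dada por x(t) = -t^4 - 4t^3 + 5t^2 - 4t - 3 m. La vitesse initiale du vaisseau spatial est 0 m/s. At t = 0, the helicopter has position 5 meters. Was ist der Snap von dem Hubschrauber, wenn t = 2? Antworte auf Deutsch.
Mit s(t) = -72 und Einsetzen von t = 2, finden wir s = -72.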